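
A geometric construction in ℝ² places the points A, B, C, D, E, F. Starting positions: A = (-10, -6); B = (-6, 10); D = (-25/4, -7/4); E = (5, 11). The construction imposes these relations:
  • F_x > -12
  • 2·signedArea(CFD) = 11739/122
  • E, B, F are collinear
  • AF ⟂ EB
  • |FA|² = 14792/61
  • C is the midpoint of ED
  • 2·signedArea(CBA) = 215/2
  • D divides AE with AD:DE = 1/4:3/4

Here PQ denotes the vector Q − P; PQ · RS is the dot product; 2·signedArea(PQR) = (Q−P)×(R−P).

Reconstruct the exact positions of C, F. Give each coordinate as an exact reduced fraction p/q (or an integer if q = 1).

1. C_x = -5/8  [C is the midpoint of ED]
2. C_y = 37/8  [C is the midpoint of ED]
   → C = (-5/8, 37/8)
3. F_x = -696/61  [E, B, F are collinear ∩ AF ⟂ EB]
4. F_y = 580/61  [E, B, F are collinear ∩ AF ⟂ EB]
   → F = (-696/61, 580/61)

C = (-5/8, 37/8)
F = (-696/61, 580/61)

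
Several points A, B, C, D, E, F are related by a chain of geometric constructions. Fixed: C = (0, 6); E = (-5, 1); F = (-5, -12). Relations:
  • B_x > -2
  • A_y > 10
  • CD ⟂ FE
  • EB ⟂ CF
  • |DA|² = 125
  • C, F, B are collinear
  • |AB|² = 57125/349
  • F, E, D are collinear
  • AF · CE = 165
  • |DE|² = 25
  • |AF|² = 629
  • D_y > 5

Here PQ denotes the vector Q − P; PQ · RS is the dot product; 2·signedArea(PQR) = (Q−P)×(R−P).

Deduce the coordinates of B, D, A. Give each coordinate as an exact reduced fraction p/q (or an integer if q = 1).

A = (5, 11)
B = (-575/349, 24/349)
D = (-5, 6)

1. B_x = -575/349  [C, F, B are collinear ∩ EB ⟂ CF]
2. B_y = 24/349  [C, F, B are collinear ∩ EB ⟂ CF]
   → B = (-575/349, 24/349)
3. D_x = -5  [F, E, D are collinear ∩ CD ⟂ FE]
4. D_y = 6  [F, E, D are collinear ∩ CD ⟂ FE]
   → D = (-5, 6)
5. A_x = 5  [line 5·x + 5·y + -80 = 0 ∩ |AF|² = 629]
6. A_y = 11  [line 5·x + 5·y + -80 = 0 ∩ |AF|² = 629]
   → A = (5, 11)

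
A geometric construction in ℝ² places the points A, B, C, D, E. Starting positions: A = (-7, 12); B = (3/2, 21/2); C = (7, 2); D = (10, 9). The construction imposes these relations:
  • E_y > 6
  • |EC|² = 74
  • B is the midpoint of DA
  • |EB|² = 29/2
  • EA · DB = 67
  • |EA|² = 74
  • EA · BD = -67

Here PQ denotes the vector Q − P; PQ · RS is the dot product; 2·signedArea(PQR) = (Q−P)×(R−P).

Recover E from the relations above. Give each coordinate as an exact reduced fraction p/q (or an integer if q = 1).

E = (0, 7)

1. E_x = 0  [line 17/2·x + -3/2·y + 21/2 = 0 ∩ |EC|² = 74]
2. E_y = 7  [line 17/2·x + -3/2·y + 21/2 = 0 ∩ |EC|² = 74]
   → E = (0, 7)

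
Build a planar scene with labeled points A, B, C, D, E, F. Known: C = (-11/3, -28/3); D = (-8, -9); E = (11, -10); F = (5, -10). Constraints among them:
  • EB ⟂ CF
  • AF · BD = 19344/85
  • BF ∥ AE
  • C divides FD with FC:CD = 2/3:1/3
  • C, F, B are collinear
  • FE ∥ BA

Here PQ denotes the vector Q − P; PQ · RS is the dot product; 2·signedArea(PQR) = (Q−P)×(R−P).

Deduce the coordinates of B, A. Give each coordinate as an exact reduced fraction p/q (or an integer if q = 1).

1. B_x = 932/85  [C, F, B are collinear ∩ EB ⟂ CF]
2. B_y = -889/85  [C, F, B are collinear ∩ EB ⟂ CF]
   → B = (932/85, -889/85)
3. A_x = 1442/85  [BF ∥ AE ∩ FE ∥ BA]
4. A_y = -889/85  [BF ∥ AE ∩ FE ∥ BA]
   → A = (1442/85, -889/85)

A = (1442/85, -889/85)
B = (932/85, -889/85)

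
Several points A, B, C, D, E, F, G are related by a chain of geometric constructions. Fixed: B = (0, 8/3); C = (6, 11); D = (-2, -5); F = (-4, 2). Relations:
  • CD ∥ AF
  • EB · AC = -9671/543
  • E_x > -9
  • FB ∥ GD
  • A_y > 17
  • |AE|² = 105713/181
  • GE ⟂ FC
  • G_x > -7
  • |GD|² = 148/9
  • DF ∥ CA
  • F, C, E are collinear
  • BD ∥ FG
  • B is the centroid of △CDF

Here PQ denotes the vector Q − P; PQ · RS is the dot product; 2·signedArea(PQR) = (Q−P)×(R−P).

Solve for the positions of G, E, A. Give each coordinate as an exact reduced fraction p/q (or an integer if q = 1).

A = (4, 18)
E = (-1614/181, -439/181)
G = (-6, -17/3)

1. G_x = -6  [FB ∥ GD ∩ BD ∥ FG]
2. G_y = -17/3  [FB ∥ GD ∩ BD ∥ FG]
   → G = (-6, -17/3)
3. E_x = -1614/181  [F, C, E are collinear ∩ GE ⟂ FC]
4. E_y = -439/181  [F, C, E are collinear ∩ GE ⟂ FC]
   → E = (-1614/181, -439/181)
5. A_x = 4  [CD ∥ AF ∩ DF ∥ CA]
6. A_y = 18  [CD ∥ AF ∩ DF ∥ CA]
   → A = (4, 18)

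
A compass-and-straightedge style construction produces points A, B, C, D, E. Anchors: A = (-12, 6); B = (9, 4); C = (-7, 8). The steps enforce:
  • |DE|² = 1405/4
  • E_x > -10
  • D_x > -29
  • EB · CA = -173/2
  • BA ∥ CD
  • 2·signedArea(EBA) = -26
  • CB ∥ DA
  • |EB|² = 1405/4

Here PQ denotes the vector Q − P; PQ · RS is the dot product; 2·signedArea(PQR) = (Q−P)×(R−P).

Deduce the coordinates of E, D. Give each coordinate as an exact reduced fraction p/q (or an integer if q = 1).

1. E_x = -19/2  [EB · CA = -173/2 ∩ 2·signedArea(EBA) = -26]
2. E_y = 7  [EB · CA = -173/2 ∩ 2·signedArea(EBA) = -26]
   → E = (-19/2, 7)
3. D_x = -28  [CB ∥ DA ∩ BA ∥ CD]
4. D_y = 10  [CB ∥ DA ∩ BA ∥ CD]
   → D = (-28, 10)

D = (-28, 10)
E = (-19/2, 7)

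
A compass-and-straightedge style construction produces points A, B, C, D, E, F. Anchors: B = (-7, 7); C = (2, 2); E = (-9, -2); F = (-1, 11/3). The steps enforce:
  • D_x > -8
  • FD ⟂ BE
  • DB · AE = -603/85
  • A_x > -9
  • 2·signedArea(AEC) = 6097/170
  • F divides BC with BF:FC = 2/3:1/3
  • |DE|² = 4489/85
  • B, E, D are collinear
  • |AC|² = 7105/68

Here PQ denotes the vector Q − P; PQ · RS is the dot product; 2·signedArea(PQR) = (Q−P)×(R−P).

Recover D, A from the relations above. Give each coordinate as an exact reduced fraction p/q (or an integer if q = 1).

A = (-698/85, 263/170)
D = (-631/85, 433/85)

1. D_x = -631/85  [B, E, D are collinear ∩ FD ⟂ BE]
2. D_y = 433/85  [B, E, D are collinear ∩ FD ⟂ BE]
   → D = (-631/85, 433/85)
3. A_x = -698/85  [2·signedArea(AEC) = 6097/170 ∩ DB · AE = -603/85]
4. A_y = 263/170  [2·signedArea(AEC) = 6097/170 ∩ DB · AE = -603/85]
   → A = (-698/85, 263/170)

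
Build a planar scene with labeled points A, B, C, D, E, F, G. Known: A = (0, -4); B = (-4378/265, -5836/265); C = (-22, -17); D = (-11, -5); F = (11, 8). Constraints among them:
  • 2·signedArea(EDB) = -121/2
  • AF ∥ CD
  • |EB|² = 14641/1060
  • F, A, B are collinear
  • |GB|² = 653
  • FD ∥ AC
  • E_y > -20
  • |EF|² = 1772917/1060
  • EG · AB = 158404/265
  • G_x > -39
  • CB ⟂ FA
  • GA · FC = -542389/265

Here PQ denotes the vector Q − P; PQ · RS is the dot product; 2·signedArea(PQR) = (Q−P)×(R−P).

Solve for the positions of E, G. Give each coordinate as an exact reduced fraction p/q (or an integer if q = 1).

1. E_x = -5104/265  [line 4511/265·x + -1463/265·y + 116677/530 = 0 ∩ |EB|² = 14641/1060]
2. E_y = -10341/530  [line 4511/265·x + -1463/265·y + 116677/530 = 0 ∩ |EB|² = 14641/1060]
   → E = (-5104/265, -10341/530)
3. G_x = -10208/265  [GA · FC = -542389/265 ∩ EG · AB = 158404/265]
4. G_y = -9281/265  [GA · FC = -542389/265 ∩ EG · AB = 158404/265]
   → G = (-10208/265, -9281/265)

E = (-5104/265, -10341/530)
G = (-10208/265, -9281/265)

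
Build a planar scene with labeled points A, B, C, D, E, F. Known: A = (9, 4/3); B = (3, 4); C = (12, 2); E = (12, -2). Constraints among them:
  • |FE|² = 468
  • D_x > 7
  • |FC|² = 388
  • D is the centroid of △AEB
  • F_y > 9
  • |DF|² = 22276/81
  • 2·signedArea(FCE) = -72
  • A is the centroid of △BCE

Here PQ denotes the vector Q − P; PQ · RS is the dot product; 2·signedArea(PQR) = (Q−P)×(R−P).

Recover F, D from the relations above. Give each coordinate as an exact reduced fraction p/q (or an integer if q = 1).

1. F_x = -6  [2·signedArea(FCE) = -72]
2. F_y = 10  [|FE|² = 468]
   → F = (-6, 10)
3. D_x = 8  [D is the centroid of △AEB]
4. D_y = 10/9  [D is the centroid of △AEB]
   → D = (8, 10/9)

D = (8, 10/9)
F = (-6, 10)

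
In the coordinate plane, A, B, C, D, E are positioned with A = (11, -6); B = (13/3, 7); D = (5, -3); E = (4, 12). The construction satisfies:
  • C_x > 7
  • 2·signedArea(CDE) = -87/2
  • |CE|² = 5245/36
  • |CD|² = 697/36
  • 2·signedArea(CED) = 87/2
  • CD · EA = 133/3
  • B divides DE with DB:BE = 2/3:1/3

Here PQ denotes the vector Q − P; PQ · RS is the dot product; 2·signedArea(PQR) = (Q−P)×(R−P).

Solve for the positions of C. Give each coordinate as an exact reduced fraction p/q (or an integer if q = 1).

1. C_x = 23/3  [2·signedArea(CED) = 87/2 ∩ CD · EA = 133/3]
2. C_y = 1/2  [2·signedArea(CED) = 87/2 ∩ CD · EA = 133/3]
   → C = (23/3, 1/2)

C = (23/3, 1/2)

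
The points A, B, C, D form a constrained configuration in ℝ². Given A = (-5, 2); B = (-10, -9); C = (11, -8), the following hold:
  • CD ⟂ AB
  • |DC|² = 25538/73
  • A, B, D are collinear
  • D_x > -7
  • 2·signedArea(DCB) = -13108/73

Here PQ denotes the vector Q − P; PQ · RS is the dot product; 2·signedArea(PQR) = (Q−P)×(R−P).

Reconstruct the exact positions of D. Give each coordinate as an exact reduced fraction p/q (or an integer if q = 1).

1. D_x = -440/73  [A, B, D are collinear ∩ CD ⟂ AB]
2. D_y = -19/73  [A, B, D are collinear ∩ CD ⟂ AB]
   → D = (-440/73, -19/73)

D = (-440/73, -19/73)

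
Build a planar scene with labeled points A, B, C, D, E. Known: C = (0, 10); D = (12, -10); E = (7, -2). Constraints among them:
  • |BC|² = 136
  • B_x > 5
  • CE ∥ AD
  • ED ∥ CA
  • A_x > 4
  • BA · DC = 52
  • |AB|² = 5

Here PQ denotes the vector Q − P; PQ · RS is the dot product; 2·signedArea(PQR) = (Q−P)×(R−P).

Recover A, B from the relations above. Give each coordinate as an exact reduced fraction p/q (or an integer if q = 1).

A = (5, 2)
B = (6, 0)

1. A_x = 5  [CE ∥ AD ∩ ED ∥ CA]
2. A_y = 2  [CE ∥ AD ∩ ED ∥ CA]
   → A = (5, 2)
3. B_x = 6  [line 12·x + -20·y + -72 = 0 ∩ |BC|² = 136]
4. B_y = 0  [line 12·x + -20·y + -72 = 0 ∩ |BC|² = 136]
   → B = (6, 0)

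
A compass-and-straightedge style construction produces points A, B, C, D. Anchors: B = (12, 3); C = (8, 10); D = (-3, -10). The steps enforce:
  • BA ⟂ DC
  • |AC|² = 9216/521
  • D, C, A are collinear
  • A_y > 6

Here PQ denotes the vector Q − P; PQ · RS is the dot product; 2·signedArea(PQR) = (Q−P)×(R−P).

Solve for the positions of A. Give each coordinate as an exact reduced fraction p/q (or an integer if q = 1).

1. A_x = 3112/521  [D, C, A are collinear ∩ BA ⟂ DC]
2. A_y = 3290/521  [D, C, A are collinear ∩ BA ⟂ DC]
   → A = (3112/521, 3290/521)

A = (3112/521, 3290/521)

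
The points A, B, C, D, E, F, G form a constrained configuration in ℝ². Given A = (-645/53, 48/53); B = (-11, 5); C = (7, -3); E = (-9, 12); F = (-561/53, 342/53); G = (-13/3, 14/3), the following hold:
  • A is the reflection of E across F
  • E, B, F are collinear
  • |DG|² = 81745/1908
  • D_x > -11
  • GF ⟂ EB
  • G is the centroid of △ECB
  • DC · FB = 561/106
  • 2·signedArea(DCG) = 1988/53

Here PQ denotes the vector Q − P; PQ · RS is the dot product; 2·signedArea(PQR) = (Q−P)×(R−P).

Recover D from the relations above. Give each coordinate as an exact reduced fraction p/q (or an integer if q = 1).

1. D_x = -572/53  [2·signedArea(DCG) = 1988/53 ∩ DC · FB = 561/106]
2. D_y = 607/106  [2·signedArea(DCG) = 1988/53 ∩ DC · FB = 561/106]
   → D = (-572/53, 607/106)

D = (-572/53, 607/106)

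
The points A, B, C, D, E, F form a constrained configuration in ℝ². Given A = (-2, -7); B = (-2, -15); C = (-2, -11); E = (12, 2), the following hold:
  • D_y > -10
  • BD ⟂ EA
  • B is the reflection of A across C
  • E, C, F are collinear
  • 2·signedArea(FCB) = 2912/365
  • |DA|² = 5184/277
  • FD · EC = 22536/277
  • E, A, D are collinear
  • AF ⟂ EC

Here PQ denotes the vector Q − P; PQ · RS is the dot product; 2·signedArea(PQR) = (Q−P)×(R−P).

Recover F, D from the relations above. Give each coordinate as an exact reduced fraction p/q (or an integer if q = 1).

1. F_x = -2/365  [E, C, F are collinear ∩ AF ⟂ EC]
2. F_y = -3339/365  [E, C, F are collinear ∩ AF ⟂ EC]
   → F = (-2/365, -3339/365)
3. D_x = -1562/277  [E, A, D are collinear ∩ BD ⟂ EA]
4. D_y = -2587/277  [E, A, D are collinear ∩ BD ⟂ EA]
   → D = (-1562/277, -2587/277)

D = (-1562/277, -2587/277)
F = (-2/365, -3339/365)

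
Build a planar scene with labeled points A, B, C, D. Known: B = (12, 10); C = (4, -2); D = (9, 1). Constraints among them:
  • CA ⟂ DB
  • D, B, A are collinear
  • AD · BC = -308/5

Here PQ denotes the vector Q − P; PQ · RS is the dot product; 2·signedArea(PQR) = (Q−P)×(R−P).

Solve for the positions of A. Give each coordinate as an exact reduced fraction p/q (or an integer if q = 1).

1. A_x = 38/5  [D, B, A are collinear ∩ CA ⟂ DB]
2. A_y = -16/5  [D, B, A are collinear ∩ CA ⟂ DB]
   → A = (38/5, -16/5)

A = (38/5, -16/5)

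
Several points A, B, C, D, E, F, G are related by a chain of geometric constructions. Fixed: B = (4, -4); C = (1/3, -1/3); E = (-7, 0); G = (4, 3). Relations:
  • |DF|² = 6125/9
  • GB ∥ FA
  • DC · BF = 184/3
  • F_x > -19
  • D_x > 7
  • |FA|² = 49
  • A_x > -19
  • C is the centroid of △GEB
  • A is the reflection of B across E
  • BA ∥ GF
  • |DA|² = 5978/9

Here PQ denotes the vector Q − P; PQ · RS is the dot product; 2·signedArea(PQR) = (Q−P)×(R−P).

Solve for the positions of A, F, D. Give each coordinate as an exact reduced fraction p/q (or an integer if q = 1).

A = (-18, 4)
D = (23/3, 19/3)
F = (-18, 11)

1. A_x = -18  [A is the reflection of B across E]
2. A_y = 4  [A is the reflection of B across E]
   → A = (-18, 4)
3. F_x = -18  [GB ∥ FA ∩ BA ∥ GF]
4. F_y = 11  [GB ∥ FA ∩ BA ∥ GF]
   → F = (-18, 11)
5. D_x = 23/3  [line 22·x + -15·y + -221/3 = 0 ∩ |DF|² = 6125/9]
6. D_y = 19/3  [line 22·x + -15·y + -221/3 = 0 ∩ |DF|² = 6125/9]
   → D = (23/3, 19/3)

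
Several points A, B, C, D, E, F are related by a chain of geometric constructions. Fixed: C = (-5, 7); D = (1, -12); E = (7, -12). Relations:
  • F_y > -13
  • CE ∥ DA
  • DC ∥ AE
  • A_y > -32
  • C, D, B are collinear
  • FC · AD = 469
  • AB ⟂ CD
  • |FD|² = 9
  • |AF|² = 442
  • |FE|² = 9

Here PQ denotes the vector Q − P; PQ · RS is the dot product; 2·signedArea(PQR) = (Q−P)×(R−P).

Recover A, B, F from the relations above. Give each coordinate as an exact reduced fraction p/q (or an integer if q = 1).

1. A_x = 13  [DC ∥ AE ∩ CE ∥ DA]
2. A_y = -31  [DC ∥ AE ∩ CE ∥ DA]
   → A = (13, -31)
3. B_x = 2995/397  [C, D, B are collinear ∩ AB ⟂ CD]
4. B_y = -12991/397  [C, D, B are collinear ∩ AB ⟂ CD]
   → B = (2995/397, -12991/397)
5. F_x = 4  [line 12·x + -19·y + -276 = 0 ∩ |FD|² = 9]
6. F_y = -12  [line 12·x + -19·y + -276 = 0 ∩ |FD|² = 9]
   → F = (4, -12)

A = (13, -31)
B = (2995/397, -12991/397)
F = (4, -12)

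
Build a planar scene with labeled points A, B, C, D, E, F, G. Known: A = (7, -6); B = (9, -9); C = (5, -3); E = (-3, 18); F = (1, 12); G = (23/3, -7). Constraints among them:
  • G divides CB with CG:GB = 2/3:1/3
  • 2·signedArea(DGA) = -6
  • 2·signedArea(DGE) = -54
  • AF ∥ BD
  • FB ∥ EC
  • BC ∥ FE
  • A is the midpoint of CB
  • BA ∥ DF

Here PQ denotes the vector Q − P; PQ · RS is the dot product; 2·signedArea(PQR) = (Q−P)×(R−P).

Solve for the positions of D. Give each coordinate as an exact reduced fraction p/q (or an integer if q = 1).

D = (3, 9)

1. D_x = 3  [BA ∥ DF ∩ AF ∥ BD]
2. D_y = 9  [BA ∥ DF ∩ AF ∥ BD]
   → D = (3, 9)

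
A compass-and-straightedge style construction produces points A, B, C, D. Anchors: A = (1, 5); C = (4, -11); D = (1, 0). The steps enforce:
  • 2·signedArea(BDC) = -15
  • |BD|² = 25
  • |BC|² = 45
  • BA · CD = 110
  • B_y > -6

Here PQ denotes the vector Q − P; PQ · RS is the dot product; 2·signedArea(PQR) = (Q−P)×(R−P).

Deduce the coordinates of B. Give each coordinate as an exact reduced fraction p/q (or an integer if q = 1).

1. B_x = 1  [2·signedArea(BDC) = -15 ∩ BA · CD = 110]
2. B_y = -5  [2·signedArea(BDC) = -15 ∩ BA · CD = 110]
   → B = (1, -5)

B = (1, -5)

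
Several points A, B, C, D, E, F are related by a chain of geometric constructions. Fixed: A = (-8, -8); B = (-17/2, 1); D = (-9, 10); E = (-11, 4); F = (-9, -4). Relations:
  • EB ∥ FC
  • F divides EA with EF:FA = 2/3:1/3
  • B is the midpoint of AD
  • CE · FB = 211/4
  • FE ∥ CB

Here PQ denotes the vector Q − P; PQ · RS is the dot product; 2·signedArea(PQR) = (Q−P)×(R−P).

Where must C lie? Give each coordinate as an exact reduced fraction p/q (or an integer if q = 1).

C = (-13/2, -7)

1. C_x = -13/2  [FE ∥ CB ∩ EB ∥ FC]
2. C_y = -7  [FE ∥ CB ∩ EB ∥ FC]
   → C = (-13/2, -7)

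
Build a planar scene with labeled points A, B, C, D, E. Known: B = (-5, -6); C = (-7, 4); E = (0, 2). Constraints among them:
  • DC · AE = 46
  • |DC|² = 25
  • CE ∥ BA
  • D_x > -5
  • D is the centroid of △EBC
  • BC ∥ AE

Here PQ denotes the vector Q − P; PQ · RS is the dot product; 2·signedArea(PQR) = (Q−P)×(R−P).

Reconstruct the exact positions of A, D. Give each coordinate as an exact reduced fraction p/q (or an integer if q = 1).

1. A_x = 2  [BC ∥ AE ∩ CE ∥ BA]
2. A_y = -8  [BC ∥ AE ∩ CE ∥ BA]
   → A = (2, -8)
3. D_x = -4  [D is the centroid of △EBC]
4. D_y = 0  [D is the centroid of △EBC]
   → D = (-4, 0)

A = (2, -8)
D = (-4, 0)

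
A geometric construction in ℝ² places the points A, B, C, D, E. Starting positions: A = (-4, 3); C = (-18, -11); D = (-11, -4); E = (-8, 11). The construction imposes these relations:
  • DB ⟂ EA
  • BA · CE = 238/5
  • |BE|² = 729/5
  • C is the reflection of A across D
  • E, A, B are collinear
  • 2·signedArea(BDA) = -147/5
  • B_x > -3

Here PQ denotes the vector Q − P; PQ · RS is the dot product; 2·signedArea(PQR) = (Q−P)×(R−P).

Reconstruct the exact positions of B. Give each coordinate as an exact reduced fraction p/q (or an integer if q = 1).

1. B_x = -13/5  [E, A, B are collinear ∩ DB ⟂ EA]
2. B_y = 1/5  [E, A, B are collinear ∩ DB ⟂ EA]
   → B = (-13/5, 1/5)

B = (-13/5, 1/5)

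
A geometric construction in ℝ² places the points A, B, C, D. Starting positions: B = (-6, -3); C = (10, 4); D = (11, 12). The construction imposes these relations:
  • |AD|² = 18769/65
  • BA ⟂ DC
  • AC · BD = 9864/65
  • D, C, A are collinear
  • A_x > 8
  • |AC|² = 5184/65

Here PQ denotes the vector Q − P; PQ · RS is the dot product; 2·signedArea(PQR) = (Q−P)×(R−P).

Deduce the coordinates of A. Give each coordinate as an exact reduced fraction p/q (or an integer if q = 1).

1. A_x = 578/65  [D, C, A are collinear ∩ BA ⟂ DC]
2. A_y = -316/65  [D, C, A are collinear ∩ BA ⟂ DC]
   → A = (578/65, -316/65)

A = (578/65, -316/65)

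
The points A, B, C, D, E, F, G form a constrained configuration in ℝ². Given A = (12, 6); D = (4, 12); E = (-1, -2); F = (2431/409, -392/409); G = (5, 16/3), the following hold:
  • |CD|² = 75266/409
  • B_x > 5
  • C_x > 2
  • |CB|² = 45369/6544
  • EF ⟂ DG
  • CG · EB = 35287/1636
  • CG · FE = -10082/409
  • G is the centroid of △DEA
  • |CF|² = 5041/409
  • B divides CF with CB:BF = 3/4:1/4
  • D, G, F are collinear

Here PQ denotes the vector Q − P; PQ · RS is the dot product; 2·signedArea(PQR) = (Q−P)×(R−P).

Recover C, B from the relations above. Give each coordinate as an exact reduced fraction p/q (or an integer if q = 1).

B = (2076/409, -1781/1636)
C = (1011/409, -605/409)

1. C_x = 1011/409  [line 2840/409·x + 426/409·y + -6390/409 = 0 ∩ |CF|² = 5041/409]
2. C_y = -605/409  [line 2840/409·x + 426/409·y + -6390/409 = 0 ∩ |CF|² = 5041/409]
   → C = (1011/409, -605/409)
3. B_x = 2076/409  [CG · EB = 35287/1636 ∩ B divides CF with CB:BF = 3/4:1/4]
4. B_y = -1781/1636  [CG · EB = 35287/1636 ∩ B divides CF with CB:BF = 3/4:1/4]
   → B = (2076/409, -1781/1636)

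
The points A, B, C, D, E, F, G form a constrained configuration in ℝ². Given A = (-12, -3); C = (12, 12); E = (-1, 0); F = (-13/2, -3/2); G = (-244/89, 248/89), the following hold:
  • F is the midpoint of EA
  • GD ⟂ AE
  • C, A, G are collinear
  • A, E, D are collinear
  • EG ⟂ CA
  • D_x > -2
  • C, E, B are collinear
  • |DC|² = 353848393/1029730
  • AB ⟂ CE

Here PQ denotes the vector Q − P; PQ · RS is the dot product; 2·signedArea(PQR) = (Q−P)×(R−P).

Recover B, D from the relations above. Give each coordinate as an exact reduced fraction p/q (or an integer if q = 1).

1. B_x = -2640/313  [C, E, B are collinear ∩ AB ⟂ CE]
2. B_y = -2148/313  [C, E, B are collinear ∩ AB ⟂ CE]
   → B = (-2640/313, -2148/313)
3. D_x = -22141/11570  [A, E, D are collinear ∩ GD ⟂ AE]
4. D_y = -2883/11570  [A, E, D are collinear ∩ GD ⟂ AE]
   → D = (-22141/11570, -2883/11570)

B = (-2640/313, -2148/313)
D = (-22141/11570, -2883/11570)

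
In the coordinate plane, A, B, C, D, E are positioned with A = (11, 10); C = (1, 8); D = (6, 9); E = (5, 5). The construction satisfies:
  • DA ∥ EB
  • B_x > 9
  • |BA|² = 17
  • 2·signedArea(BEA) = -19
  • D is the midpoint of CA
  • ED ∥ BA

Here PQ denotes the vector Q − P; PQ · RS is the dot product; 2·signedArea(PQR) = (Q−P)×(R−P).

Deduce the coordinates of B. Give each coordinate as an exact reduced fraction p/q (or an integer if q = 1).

B = (10, 6)

1. B_x = 10  [ED ∥ BA ∩ DA ∥ EB]
2. B_y = 6  [ED ∥ BA ∩ DA ∥ EB]
   → B = (10, 6)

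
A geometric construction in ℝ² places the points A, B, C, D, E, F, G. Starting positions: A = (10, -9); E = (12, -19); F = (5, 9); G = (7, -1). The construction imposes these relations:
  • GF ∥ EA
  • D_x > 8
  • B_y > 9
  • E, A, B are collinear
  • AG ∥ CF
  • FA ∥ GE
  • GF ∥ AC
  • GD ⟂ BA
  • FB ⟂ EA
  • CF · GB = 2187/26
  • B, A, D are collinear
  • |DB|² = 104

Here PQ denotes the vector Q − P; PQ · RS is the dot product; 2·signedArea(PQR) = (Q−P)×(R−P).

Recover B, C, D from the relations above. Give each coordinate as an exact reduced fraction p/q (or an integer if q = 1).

1. B_x = 165/26  [E, A, B are collinear ∩ FB ⟂ EA]
2. B_y = 241/26  [E, A, B are collinear ∩ FB ⟂ EA]
   → B = (165/26, 241/26)
3. C_x = 8  [AG ∥ CF ∩ GF ∥ AC]
4. C_y = 1  [AG ∥ CF ∩ GF ∥ AC]
   → C = (8, 1)
5. D_x = 217/26  [B, A, D are collinear ∩ GD ⟂ BA]
6. D_y = -19/26  [B, A, D are collinear ∩ GD ⟂ BA]
   → D = (217/26, -19/26)

B = (165/26, 241/26)
C = (8, 1)
D = (217/26, -19/26)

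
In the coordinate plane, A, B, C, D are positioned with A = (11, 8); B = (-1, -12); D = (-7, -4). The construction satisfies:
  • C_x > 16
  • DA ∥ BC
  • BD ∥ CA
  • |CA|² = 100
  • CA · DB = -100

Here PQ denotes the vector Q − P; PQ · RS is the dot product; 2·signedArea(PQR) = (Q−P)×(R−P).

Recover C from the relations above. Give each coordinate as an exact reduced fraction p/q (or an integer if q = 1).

C = (17, 0)

1. C_x = 17  [BD ∥ CA ∩ DA ∥ BC]
2. C_y = 0  [BD ∥ CA ∩ DA ∥ BC]
   → C = (17, 0)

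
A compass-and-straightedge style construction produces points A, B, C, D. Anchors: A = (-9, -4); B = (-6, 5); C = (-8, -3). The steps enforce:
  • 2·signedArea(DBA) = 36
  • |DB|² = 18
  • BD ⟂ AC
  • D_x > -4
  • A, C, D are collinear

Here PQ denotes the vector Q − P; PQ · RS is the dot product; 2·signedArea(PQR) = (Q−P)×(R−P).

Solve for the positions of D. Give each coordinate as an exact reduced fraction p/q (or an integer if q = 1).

D = (-3, 2)

1. D_x = -3  [A, C, D are collinear ∩ BD ⟂ AC]
2. D_y = 2  [A, C, D are collinear ∩ BD ⟂ AC]
   → D = (-3, 2)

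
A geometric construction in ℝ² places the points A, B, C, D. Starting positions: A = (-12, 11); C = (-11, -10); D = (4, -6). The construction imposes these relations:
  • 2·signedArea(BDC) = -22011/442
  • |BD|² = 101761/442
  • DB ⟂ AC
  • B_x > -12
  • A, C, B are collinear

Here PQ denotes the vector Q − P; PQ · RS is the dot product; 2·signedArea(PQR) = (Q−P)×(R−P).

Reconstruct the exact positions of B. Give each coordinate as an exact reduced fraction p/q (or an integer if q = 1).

1. B_x = -4931/442  [A, C, B are collinear ∩ DB ⟂ AC]
2. B_y = -2971/442  [A, C, B are collinear ∩ DB ⟂ AC]
   → B = (-4931/442, -2971/442)

B = (-4931/442, -2971/442)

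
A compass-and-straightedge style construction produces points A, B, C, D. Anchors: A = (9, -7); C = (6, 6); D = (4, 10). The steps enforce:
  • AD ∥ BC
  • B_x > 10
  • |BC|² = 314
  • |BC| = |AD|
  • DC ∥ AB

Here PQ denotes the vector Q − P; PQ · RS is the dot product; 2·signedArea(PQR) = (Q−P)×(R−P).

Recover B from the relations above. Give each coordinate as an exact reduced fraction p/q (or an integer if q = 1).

B = (11, -11)

1. B_x = 11  [AD ∥ BC ∩ DC ∥ AB]
2. B_y = -11  [AD ∥ BC ∩ DC ∥ AB]
   → B = (11, -11)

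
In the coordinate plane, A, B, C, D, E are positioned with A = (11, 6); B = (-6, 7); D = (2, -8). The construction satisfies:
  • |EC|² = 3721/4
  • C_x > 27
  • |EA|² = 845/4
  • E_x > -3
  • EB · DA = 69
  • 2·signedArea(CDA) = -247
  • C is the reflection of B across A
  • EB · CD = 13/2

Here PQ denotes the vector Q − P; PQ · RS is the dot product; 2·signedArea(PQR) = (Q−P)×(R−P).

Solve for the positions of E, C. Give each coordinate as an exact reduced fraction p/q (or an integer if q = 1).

C = (28, 5)
E = (-2, -1/2)

1. C_x = 28  [C is the reflection of B across A]
2. C_y = 5  [C is the reflection of B across A]
   → C = (28, 5)
3. E_x = -2  [EB · CD = 13/2 ∩ EB · DA = 69]
4. E_y = -1/2  [EB · CD = 13/2 ∩ EB · DA = 69]
   → E = (-2, -1/2)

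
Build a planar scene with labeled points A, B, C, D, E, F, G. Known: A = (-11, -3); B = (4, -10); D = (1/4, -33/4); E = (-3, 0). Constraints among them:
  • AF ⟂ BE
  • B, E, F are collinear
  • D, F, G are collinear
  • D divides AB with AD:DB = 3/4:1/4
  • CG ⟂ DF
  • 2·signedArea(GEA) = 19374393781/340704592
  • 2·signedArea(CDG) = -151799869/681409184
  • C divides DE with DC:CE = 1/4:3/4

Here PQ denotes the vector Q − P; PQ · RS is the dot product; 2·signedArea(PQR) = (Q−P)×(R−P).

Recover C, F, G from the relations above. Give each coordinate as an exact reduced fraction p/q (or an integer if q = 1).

1. C_x = -9/16  [C divides DE with DC:CE = 1/4:3/4]
2. C_y = -99/16  [C divides DE with DC:CE = 1/4:3/4]
   → C = (-9/16, -99/16)
3. F_x = -629/149  [B, E, F are collinear ∩ AF ⟂ BE]
4. F_y = 260/149  [B, E, F are collinear ∩ AF ⟂ BE]
   → F = (-629/149, 260/149)
5. G_x = -222932497/340704592  [D, F, G are collinear ∩ CG ⟂ DF]
6. G_y = -2122106243/340704592  [D, F, G are collinear ∩ CG ⟂ DF]
   → G = (-222932497/340704592, -2122106243/340704592)

C = (-9/16, -99/16)
F = (-629/149, 260/149)
G = (-222932497/340704592, -2122106243/340704592)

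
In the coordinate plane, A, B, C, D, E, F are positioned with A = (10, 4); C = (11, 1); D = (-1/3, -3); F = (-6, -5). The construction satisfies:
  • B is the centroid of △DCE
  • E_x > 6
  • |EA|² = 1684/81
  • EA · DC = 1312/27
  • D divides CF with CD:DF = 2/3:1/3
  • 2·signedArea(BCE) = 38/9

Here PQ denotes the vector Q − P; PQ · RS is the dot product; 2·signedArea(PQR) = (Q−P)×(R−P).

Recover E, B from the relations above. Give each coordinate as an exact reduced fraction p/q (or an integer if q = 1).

1. E_x = 62/9  [line -34/3·x + -4·y + 2180/27 = 0 ∩ |EA|² = 1684/81]
2. E_y = 2/3  [line -34/3·x + -4·y + 2180/27 = 0 ∩ |EA|² = 1684/81]
   → E = (62/9, 2/3)
3. B_x = 158/27  [B is the centroid of △DCE]
4. B_y = -4/9  [B is the centroid of △DCE]
   → B = (158/27, -4/9)

B = (158/27, -4/9)
E = (62/9, 2/3)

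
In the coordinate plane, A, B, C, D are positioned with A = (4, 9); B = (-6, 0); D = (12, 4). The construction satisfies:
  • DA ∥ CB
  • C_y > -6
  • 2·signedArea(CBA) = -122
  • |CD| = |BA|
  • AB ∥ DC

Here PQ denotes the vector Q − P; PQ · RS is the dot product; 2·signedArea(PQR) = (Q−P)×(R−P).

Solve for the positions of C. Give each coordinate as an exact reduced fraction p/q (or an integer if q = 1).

C = (2, -5)

1. C_x = 2  [DA ∥ CB ∩ AB ∥ DC]
2. C_y = -5  [DA ∥ CB ∩ AB ∥ DC]
   → C = (2, -5)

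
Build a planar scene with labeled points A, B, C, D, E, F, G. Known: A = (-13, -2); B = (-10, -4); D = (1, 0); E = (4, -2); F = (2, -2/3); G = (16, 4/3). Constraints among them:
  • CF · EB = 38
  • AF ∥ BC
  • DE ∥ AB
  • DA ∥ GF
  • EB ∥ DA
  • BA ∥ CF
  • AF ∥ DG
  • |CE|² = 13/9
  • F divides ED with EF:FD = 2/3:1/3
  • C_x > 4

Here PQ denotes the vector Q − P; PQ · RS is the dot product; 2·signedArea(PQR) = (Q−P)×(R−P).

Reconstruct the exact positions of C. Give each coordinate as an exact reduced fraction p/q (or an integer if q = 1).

1. C_x = 5  [BA ∥ CF ∩ AF ∥ BC]
2. C_y = -8/3  [BA ∥ CF ∩ AF ∥ BC]
   → C = (5, -8/3)

C = (5, -8/3)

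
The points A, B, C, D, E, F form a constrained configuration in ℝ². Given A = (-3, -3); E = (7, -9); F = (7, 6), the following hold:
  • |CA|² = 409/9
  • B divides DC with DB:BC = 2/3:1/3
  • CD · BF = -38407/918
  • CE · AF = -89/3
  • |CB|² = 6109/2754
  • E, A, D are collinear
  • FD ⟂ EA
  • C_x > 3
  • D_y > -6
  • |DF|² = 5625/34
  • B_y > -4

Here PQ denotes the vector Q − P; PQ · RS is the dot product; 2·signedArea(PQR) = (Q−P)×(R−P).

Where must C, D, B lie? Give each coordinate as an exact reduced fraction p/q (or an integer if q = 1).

1. C_x = 11/3  [line -10·x + -9·y + 56/3 = 0 ∩ |CA|² = 409/9]
2. C_y = -2  [line -10·x + -9·y + 56/3 = 0 ∩ |CA|² = 409/9]
   → C = (11/3, -2)
3. D_x = 13/34  [E, A, D are collinear ∩ FD ⟂ EA]
4. D_y = -171/34  [E, A, D are collinear ∩ FD ⟂ EA]
   → D = (13/34, -171/34)
5. B_x = 787/306  [B divides DC with DB:BC = 2/3:1/3]
6. B_y = -307/102  [B divides DC with DB:BC = 2/3:1/3]
   → B = (787/306, -307/102)

B = (787/306, -307/102)
C = (11/3, -2)
D = (13/34, -171/34)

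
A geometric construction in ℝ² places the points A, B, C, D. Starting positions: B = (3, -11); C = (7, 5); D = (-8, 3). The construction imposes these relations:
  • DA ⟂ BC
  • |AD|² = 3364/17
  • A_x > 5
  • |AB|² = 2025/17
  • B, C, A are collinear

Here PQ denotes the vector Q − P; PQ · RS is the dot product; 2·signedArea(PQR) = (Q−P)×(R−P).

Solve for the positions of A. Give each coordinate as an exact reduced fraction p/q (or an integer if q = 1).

1. A_x = 96/17  [B, C, A are collinear ∩ DA ⟂ BC]
2. A_y = -7/17  [B, C, A are collinear ∩ DA ⟂ BC]
   → A = (96/17, -7/17)

A = (96/17, -7/17)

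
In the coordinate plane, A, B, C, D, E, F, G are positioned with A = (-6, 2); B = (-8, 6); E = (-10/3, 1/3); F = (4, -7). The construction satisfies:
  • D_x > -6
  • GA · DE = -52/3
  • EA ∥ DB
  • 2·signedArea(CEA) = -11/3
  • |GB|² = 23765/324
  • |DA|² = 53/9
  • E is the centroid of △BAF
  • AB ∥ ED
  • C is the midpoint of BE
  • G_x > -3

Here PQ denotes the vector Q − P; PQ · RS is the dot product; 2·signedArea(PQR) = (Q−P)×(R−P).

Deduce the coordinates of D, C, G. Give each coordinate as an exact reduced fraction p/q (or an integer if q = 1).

C = (-17/3, 19/6)
D = (-16/3, 13/3)
G = (-23/9, -11/18)

1. D_x = -16/3  [EA ∥ DB ∩ AB ∥ ED]
2. D_y = 13/3  [EA ∥ DB ∩ AB ∥ ED]
   → D = (-16/3, 13/3)
3. C_x = -17/3  [C is the midpoint of BE]
4. C_y = 19/6  [C is the midpoint of BE]
   → C = (-17/3, 19/6)
5. G_x = -23/9  [line -2·x + 4·y + -8/3 = 0 ∩ |GB|² = 23765/324]
6. G_y = -11/18  [line -2·x + 4·y + -8/3 = 0 ∩ |GB|² = 23765/324]
   → G = (-23/9, -11/18)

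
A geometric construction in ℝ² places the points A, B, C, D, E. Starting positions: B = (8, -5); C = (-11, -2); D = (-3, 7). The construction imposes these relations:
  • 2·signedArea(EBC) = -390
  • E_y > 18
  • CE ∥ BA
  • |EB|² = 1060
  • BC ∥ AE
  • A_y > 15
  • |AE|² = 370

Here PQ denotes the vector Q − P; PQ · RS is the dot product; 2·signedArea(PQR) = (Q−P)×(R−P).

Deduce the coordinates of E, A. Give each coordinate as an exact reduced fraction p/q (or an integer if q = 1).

1. E_x = -14  [line -3·x + -19·y + 319 = 0 ∩ |EB|² = 1060]
2. E_y = 19  [line -3·x + -19·y + 319 = 0 ∩ |EB|² = 1060]
   → E = (-14, 19)
3. A_x = 5  [BC ∥ AE ∩ CE ∥ BA]
4. A_y = 16  [BC ∥ AE ∩ CE ∥ BA]
   → A = (5, 16)

A = (5, 16)
E = (-14, 19)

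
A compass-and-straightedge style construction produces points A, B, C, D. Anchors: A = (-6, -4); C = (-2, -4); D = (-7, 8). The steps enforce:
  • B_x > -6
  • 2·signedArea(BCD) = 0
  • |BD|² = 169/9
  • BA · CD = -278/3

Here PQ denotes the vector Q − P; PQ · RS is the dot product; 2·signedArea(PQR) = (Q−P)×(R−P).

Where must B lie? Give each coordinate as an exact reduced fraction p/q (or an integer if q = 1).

1. B_x = -16/3  [2·signedArea(BCD) = 0 ∩ BA · CD = -278/3]
2. B_y = 4  [2·signedArea(BCD) = 0 ∩ BA · CD = -278/3]
   → B = (-16/3, 4)

B = (-16/3, 4)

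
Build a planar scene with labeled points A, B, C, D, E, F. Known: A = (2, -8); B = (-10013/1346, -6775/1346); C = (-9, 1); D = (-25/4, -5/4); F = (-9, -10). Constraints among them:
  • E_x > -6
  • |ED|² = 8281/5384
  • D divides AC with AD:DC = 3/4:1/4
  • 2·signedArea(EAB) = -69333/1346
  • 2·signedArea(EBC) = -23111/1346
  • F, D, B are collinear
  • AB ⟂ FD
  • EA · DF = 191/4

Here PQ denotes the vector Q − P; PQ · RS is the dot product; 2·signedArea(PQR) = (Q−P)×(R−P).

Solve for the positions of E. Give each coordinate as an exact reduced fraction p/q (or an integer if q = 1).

1. E_x = -3956/673  [EA · DF = 191/4 ∩ 2·signedArea(EBC) = -23111/1346]
2. E_y = -45/673  [EA · DF = 191/4 ∩ 2·signedArea(EBC) = -23111/1346]
   → E = (-3956/673, -45/673)

E = (-3956/673, -45/673)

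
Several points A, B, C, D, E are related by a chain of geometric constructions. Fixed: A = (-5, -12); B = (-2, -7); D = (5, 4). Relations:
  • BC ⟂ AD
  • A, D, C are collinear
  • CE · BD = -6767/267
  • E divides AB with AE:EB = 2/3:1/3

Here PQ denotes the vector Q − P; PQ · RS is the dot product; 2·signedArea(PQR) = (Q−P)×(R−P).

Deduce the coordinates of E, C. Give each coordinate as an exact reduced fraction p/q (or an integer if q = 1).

C = (-170/89, -628/89)
E = (-3, -26/3)

1. E_x = -3  [E divides AB with AE:EB = 2/3:1/3]
2. E_y = -26/3  [E divides AB with AE:EB = 2/3:1/3]
   → E = (-3, -26/3)
3. C_x = -170/89  [A, D, C are collinear ∩ BC ⟂ AD]
4. C_y = -628/89  [A, D, C are collinear ∩ BC ⟂ AD]
   → C = (-170/89, -628/89)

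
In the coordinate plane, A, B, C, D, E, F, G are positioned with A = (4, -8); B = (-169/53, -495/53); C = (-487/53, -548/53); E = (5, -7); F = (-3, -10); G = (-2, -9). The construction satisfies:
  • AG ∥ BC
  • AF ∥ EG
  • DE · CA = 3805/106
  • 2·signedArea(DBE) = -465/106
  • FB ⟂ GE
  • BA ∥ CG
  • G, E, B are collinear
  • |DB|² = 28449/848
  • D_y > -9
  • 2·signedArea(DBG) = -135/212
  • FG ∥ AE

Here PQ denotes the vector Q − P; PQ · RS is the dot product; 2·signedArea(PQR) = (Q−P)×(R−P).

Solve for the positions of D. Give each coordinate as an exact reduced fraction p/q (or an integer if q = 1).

D = (5/2, -33/4)

1. D_x = 5/2  [2·signedArea(DBE) = -465/106 ∩ DE · CA = 3805/106]
2. D_y = -33/4  [2·signedArea(DBE) = -465/106 ∩ DE · CA = 3805/106]
   → D = (5/2, -33/4)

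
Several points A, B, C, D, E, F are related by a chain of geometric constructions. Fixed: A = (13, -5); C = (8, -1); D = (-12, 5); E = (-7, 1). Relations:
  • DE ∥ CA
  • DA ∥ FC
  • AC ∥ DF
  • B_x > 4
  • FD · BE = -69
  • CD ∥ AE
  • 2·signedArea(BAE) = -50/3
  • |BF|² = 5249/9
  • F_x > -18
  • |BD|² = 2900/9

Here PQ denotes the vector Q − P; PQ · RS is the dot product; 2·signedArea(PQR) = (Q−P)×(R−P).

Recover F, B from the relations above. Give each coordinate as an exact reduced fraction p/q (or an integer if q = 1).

B = (14/3, -5/3)
F = (-17, 9)

1. F_x = -17  [DA ∥ FC ∩ AC ∥ DF]
2. F_y = 9  [DA ∥ FC ∩ AC ∥ DF]
   → F = (-17, 9)
3. B_x = 14/3  [2·signedArea(BAE) = -50/3 ∩ FD · BE = -69]
4. B_y = -5/3  [2·signedArea(BAE) = -50/3 ∩ FD · BE = -69]
   → B = (14/3, -5/3)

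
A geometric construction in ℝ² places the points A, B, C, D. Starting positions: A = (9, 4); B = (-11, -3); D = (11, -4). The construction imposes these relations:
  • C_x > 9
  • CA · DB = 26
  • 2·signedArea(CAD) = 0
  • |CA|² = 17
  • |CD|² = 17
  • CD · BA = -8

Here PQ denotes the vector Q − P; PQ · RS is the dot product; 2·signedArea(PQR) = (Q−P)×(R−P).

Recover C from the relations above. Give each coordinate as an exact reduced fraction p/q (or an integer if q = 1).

1. C_x = 10  [2·signedArea(CAD) = 0 ∩ CD · BA = -8]
2. C_y = 0  [2·signedArea(CAD) = 0 ∩ CD · BA = -8]
   → C = (10, 0)

C = (10, 0)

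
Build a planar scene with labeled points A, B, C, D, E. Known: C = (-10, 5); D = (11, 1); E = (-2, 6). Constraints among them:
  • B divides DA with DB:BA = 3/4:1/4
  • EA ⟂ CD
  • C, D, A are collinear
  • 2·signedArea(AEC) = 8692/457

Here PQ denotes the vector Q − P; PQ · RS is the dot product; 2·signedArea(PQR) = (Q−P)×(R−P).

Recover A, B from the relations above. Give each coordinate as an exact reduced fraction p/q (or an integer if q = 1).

1. A_x = -1126/457  [C, D, A are collinear ∩ EA ⟂ CD]
2. A_y = 1629/457  [C, D, A are collinear ∩ EA ⟂ CD]
   → A = (-1126/457, 1629/457)
3. B_x = 1649/1828  [B divides DA with DB:BA = 3/4:1/4]
4. B_y = 1336/457  [B divides DA with DB:BA = 3/4:1/4]
   → B = (1649/1828, 1336/457)

A = (-1126/457, 1629/457)
B = (1649/1828, 1336/457)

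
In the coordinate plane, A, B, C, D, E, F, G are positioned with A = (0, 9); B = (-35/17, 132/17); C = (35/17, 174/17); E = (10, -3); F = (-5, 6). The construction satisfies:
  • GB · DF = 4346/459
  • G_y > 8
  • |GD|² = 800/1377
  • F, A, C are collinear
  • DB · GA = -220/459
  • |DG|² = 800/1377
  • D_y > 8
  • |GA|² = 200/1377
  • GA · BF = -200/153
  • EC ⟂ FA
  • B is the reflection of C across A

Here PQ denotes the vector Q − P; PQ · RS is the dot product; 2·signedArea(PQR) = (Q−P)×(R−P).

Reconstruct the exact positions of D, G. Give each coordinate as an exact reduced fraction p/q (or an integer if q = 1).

D = (-50/51, 143/17)
G = (-50/153, 449/51)

1. G_x = -50/153  [line 50/17·x + 30/17·y + -2230/153 = 0 ∩ |GA|² = 200/1377]
2. G_y = 449/51  [line 50/17·x + 30/17·y + -2230/153 = 0 ∩ |GA|² = 200/1377]
   → G = (-50/153, 449/51)
3. D_x = -50/51  [line -50/153·x + -10/51·y + 610/459 = 0 ∩ |DG|² = 800/1377]
4. D_y = 143/17  [line -50/153·x + -10/51·y + 610/459 = 0 ∩ |DG|² = 800/1377]
   → D = (-50/51, 143/17)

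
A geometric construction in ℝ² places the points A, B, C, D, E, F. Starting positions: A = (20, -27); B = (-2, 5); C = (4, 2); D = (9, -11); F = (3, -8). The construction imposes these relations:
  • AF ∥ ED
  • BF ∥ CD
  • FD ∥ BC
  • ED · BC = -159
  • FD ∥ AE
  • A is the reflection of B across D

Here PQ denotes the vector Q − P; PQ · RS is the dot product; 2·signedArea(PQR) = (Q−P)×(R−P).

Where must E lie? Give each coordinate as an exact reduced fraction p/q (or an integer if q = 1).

1. E_x = 26  [AF ∥ ED ∩ FD ∥ AE]
2. E_y = -30  [AF ∥ ED ∩ FD ∥ AE]
   → E = (26, -30)

E = (26, -30)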